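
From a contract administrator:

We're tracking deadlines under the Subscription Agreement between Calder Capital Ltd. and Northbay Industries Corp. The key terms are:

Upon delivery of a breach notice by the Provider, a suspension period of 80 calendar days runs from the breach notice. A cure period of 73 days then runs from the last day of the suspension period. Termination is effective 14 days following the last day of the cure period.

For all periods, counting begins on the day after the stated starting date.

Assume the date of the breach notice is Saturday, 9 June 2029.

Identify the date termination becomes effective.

The last day of the suspension period: 80 calendar days after 9 June 2029 is 28 August 2029.
The last day of the cure period: 28 August 2029 + 73 days = 9 November 2029.
Adding 14 calendar days to 9 November 2029 gives 23 November 2029, which is the date termination becomes effective.

23 November 2029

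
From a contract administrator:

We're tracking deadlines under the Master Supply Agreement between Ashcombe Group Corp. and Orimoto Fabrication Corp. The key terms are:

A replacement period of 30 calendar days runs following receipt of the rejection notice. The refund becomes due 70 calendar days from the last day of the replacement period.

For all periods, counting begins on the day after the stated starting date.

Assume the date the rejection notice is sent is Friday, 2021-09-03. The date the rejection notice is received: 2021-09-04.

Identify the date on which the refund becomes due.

The last day of the replacement period: 2021-09-04 + 30 days = 2021-10-04.
Adding 70 calendar days to 2021-10-04 gives 2021-12-13, which is the date on which the refund becomes due.

2021-12-13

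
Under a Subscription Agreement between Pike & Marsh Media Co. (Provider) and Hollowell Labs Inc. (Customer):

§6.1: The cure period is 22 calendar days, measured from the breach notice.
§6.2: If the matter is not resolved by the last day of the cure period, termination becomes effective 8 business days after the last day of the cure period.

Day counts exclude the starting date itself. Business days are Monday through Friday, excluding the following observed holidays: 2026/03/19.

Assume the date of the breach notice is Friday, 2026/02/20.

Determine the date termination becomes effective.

2026/03/26

The last day of the cure period: 2026/02/20 + 22 days = 2026/03/14.
From Saturday, 2026/03/14, 8 business days (Mar 16, Mar 17, Mar 18, Mar 20, Mar 23, Mar 24, Mar 25, Mar 26, skipping weekends and the listed holiday on Mar 19) brings us to Thursday, 2026/03/26, which is the date termination becomes effective.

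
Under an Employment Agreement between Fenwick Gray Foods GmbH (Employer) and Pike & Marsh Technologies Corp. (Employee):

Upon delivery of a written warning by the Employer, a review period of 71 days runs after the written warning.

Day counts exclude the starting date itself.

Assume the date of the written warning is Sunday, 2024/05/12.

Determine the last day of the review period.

2024/07/22

The last day of the review period: 71 calendar days after 2024/05/12 is 2024/07/22.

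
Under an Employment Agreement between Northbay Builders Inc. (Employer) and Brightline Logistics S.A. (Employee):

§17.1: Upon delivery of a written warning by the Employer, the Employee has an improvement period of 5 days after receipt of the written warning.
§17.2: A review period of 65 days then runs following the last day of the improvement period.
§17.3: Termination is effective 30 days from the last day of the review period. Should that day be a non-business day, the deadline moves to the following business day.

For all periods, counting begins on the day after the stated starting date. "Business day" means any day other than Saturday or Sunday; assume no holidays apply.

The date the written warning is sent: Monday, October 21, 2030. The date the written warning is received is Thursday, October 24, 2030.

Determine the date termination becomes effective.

February 3, 2031

The last day of the improvement period: October 24, 2030 + 5 days = October 29, 2030.
The last day of the review period: 65 calendar days after October 29, 2030 is January 2, 2031.
The date termination becomes effective: 30 calendar days after January 2, 2031 is February 1, 2031. That falls on a Saturday, so it rolls to the next business day, Monday, February 3, 2031.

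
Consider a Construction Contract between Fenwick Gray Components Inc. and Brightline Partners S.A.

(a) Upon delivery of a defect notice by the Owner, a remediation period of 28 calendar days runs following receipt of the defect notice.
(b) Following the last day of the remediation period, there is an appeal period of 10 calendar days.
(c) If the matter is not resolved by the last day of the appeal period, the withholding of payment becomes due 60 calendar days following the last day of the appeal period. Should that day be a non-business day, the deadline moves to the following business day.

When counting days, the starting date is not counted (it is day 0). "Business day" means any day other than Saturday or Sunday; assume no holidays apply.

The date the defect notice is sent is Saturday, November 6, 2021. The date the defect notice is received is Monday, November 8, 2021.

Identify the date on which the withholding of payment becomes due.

February 14, 2022

Adding 28 calendar days to November 8, 2021 gives December 6, 2021, which is the last day of the remediation period.
The last day of the appeal period: 10 calendar days after December 6, 2021 is December 16, 2021.
Adding 60 calendar days to December 16, 2021 gives February 14, 2022, which is the date on which the withholding of payment becomes due. February 14, 2022 is a Monday, so no roll-forward applies.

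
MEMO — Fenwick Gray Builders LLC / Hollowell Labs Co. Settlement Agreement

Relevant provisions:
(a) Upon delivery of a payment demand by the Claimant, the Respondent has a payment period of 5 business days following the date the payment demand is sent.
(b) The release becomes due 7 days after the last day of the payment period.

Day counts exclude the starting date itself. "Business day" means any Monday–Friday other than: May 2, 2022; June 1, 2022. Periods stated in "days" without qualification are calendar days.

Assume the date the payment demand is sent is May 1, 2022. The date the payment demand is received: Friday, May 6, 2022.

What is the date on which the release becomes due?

May 16, 2022

The last day of the payment period: 5 business days after Sunday, May 1, 2022, skipping weekends and the listed holiday on May 2 — May 3, May 4, May 5, May 6, May 9 — lands on Monday, May 9, 2022.
The date on which the release becomes due: 7 calendar days after May 9, 2022 is May 16, 2022.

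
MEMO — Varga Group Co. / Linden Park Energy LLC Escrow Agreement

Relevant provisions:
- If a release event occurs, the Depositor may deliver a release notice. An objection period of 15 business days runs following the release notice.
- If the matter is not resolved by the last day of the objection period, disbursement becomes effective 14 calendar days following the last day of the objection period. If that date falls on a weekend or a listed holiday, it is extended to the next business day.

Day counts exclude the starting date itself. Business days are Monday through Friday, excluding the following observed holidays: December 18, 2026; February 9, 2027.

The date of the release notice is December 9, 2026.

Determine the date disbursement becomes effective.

The last day of the objection period: counting 15 business days from Wednesday, December 9, 2026 (Dec 10, Dec 11, Dec 14, Dec 15, …, Dec 29, Dec 30, Dec 31, skipping weekends and the listed holiday on Dec 18) reaches Thursday, December 31, 2026.
The date disbursement becomes effective: December 31, 2026 + 14 days = January 14, 2027. January 14, 2027 is a Thursday and is not a listed holiday, so no roll-forward applies.

January 14, 2027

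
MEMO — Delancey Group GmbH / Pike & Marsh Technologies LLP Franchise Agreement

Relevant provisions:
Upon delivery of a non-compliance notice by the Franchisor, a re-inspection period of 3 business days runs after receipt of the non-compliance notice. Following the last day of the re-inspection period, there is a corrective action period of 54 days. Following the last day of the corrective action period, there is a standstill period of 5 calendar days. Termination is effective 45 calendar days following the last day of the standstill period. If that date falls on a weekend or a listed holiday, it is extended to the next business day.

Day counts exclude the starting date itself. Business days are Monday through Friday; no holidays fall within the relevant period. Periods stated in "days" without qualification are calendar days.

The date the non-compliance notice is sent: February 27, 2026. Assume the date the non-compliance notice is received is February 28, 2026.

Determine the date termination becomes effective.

June 16, 2026

From Saturday, February 28, 2026, 3 business days (Mar 2, Mar 3, Mar 4, skipping weekends) brings us to Wednesday, March 4, 2026, which is the last day of the re-inspection period.
Adding 54 calendar days to March 4, 2026 gives April 27, 2026, which is the last day of the corrective action period.
Adding 5 calendar days to April 27, 2026 gives May 2, 2026, which is the last day of the standstill period.
The date termination becomes effective: May 2, 2026 + 45 days = June 16, 2026. June 16, 2026 is a Tuesday, so no roll-forward applies.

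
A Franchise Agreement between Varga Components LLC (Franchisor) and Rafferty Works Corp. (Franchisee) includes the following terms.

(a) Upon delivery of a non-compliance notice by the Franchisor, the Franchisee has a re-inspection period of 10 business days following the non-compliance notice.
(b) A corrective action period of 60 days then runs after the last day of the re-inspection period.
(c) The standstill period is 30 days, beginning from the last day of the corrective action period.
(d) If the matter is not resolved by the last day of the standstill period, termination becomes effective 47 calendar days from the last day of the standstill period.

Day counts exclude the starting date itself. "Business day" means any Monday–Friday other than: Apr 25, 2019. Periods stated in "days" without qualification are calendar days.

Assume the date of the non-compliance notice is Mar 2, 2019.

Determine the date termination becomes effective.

The last day of the re-inspection period: counting 10 business days from Saturday, Mar 2, 2019 (Mar 4, Mar 5, Mar 6, Mar 7, Mar 8, Mar 11, Mar 12, Mar 13, Mar 14, Mar 15, skipping weekends) reaches Friday, Mar 15, 2019.
Adding 60 calendar days to Mar 15, 2019 gives May 14, 2019, which is the last day of the corrective action period.
The last day of the standstill period: May 14, 2019 + 30 days = Jun 13, 2019.
Adding 47 calendar days to Jun 13, 2019 gives Jul 30, 2019, which is the date termination becomes effective.

Jul 30, 2019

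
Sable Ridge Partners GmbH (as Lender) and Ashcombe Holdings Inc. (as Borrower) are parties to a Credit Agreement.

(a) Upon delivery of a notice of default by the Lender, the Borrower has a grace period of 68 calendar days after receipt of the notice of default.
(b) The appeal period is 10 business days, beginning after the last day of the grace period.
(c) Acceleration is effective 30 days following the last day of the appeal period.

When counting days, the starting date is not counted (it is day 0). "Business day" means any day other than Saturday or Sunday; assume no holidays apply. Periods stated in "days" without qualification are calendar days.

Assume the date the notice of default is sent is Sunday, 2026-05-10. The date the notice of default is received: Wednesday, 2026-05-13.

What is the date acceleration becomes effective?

2026-09-02

The last day of the grace period: 2026-05-13 + 68 days = 2026-07-20.
From Monday, 2026-07-20, 10 business days (Jul 21, Jul 22, Jul 23, Jul 24, Jul 27, Jul 28, Jul 29, Jul 30, Jul 31, Aug 3, skipping weekends) brings us to Monday, 2026-08-03, which is the last day of the appeal period.
The date acceleration becomes effective: 2026-08-03 + 30 days = 2026-09-02.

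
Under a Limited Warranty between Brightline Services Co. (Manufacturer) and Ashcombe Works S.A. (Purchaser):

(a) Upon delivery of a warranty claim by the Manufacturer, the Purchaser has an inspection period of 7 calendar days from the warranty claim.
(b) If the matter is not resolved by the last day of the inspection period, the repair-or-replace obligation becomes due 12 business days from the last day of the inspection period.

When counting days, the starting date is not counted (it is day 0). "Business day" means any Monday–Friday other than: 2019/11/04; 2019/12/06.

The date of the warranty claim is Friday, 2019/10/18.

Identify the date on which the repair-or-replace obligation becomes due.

2019/11/13

The last day of the inspection period: 7 calendar days after 2019/10/18 is 2019/10/25.
The date on which the repair-or-replace obligation becomes due: counting 12 business days from Friday, 2019/10/25 (Oct 28, Oct 29, Oct 30, Oct 31, …, Nov 11, Nov 12, Nov 13, skipping weekends and the listed holiday on Nov 4) reaches Wednesday, 2019/11/13.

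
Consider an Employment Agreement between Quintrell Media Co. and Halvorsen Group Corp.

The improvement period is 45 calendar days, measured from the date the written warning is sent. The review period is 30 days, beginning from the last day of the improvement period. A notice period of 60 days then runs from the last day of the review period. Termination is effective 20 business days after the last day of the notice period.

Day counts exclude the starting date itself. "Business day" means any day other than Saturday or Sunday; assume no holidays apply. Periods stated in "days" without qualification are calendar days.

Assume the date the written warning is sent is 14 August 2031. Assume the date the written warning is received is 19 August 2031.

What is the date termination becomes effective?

23 January 2032

The last day of the improvement period: 45 calendar days after 14 August 2031 is 28 September 2031.
Adding 30 calendar days to 28 September 2031 gives 28 October 2031, which is the last day of the review period.
The last day of the notice period: 28 October 2031 + 60 days = 27 December 2031.
The date termination becomes effective: counting 20 business days from Saturday, 27 December 2031 (Dec 29, Dec 30, Dec 31, Jan 1, …, Jan 21, Jan 22, Jan 23, skipping weekends) reaches Friday, 23 January 2032.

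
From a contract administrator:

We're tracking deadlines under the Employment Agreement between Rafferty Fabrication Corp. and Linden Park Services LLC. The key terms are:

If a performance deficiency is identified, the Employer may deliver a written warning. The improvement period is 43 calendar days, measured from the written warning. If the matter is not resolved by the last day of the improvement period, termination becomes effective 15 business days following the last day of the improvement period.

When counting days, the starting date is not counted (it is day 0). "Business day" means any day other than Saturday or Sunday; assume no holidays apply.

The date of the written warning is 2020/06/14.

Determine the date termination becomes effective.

The last day of the improvement period: 43 calendar days after 2020/06/14 is 2020/07/27.
From Monday, 2020/07/27, 15 business days (Jul 28, Jul 29, Jul 30, Jul 31, …, Aug 13, Aug 14, Aug 17, skipping weekends) brings us to Monday, 2020/08/17, which is the date termination becomes effective.

2020/08/17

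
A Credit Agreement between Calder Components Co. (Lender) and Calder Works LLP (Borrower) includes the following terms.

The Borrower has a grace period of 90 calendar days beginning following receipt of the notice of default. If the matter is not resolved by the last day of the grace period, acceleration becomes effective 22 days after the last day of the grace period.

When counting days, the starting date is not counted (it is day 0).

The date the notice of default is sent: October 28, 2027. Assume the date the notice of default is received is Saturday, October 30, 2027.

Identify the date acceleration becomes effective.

Adding 90 calendar days to October 30, 2027 gives January 28, 2028, which is the last day of the grace period.
The date acceleration becomes effective: January 28, 2028 + 22 days = February 19, 2028.

February 19, 2028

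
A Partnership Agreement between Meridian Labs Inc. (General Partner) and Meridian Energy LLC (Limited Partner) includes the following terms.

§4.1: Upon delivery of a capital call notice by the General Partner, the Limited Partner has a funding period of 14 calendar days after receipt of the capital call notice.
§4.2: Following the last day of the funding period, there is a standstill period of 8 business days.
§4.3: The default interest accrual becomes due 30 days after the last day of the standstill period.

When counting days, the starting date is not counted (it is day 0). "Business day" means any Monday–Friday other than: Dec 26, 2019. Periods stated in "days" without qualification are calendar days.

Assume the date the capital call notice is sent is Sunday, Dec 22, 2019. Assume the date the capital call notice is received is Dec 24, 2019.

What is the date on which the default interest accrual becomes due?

The last day of the funding period: Dec 24, 2019 + 14 days = Jan 7, 2020.
The last day of the standstill period: counting 8 business days from Tuesday, Jan 7, 2020 (Jan 8, Jan 9, Jan 10, Jan 13, Jan 14, Jan 15, Jan 16, Jan 17, skipping weekends) reaches Friday, Jan 17, 2020.
The date on which the default interest accrual becomes due: 30 calendar days after Jan 17, 2020 is Feb 16, 2020.

Feb 16, 2020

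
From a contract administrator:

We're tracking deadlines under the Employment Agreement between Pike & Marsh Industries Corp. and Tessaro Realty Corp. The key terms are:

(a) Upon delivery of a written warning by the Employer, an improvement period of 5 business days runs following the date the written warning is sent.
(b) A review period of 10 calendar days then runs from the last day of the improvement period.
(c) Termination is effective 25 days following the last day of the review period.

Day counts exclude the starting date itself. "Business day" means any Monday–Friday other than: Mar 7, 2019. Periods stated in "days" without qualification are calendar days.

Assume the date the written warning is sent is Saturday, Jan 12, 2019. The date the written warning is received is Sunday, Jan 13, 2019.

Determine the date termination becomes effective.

The last day of the improvement period: counting 5 business days from Saturday, Jan 12, 2019 (Jan 14, Jan 15, Jan 16, Jan 17, Jan 18, skipping weekends) reaches Friday, Jan 18, 2019.
The last day of the review period: 10 calendar days after Jan 18, 2019 is Jan 28, 2019.
The date termination becomes effective: Jan 28, 2019 + 25 days = Feb 22, 2019.

Feb 22, 2019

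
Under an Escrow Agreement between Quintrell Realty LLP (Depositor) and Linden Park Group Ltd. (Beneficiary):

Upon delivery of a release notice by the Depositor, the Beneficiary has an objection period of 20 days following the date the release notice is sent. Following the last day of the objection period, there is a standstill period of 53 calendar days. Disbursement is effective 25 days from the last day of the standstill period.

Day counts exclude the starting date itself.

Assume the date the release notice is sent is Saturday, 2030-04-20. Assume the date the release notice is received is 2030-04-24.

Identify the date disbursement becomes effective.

2030-07-27

Adding 20 calendar days to 2030-04-20 gives 2030-05-10, which is the last day of the objection period.
Adding 53 calendar days to 2030-05-10 gives 2030-07-02, which is the last day of the standstill period.
The date disbursement becomes effective: 25 calendar days after 2030-07-02 is 2030-07-27.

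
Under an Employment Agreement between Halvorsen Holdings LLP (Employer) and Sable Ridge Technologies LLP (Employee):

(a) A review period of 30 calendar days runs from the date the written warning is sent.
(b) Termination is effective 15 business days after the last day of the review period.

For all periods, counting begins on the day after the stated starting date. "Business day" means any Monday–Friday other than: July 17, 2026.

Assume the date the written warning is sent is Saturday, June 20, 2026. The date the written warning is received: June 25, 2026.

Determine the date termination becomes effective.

August 10, 2026

The last day of the review period: June 20, 2026 + 30 days = July 20, 2026.
The date termination becomes effective: counting 15 business days from Monday, July 20, 2026 (Jul 21, Jul 22, Jul 23, Jul 24, …, Aug 6, Aug 7, Aug 10, skipping weekends) reaches Monday, August 10, 2026.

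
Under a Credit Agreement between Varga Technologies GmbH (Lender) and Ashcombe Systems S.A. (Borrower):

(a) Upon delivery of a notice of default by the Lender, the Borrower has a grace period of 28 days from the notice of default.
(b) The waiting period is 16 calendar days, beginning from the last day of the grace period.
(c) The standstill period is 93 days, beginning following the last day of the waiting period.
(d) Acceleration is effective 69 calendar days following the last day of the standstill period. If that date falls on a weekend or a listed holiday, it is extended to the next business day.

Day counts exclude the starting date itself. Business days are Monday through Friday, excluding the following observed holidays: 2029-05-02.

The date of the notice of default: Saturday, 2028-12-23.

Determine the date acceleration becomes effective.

The last day of the grace period: 2028-12-23 + 28 days = 2029-01-20.
Adding 16 calendar days to 2029-01-20 gives 2029-02-05, which is the last day of the waiting period.
Adding 93 calendar days to 2029-02-05 gives 2029-05-09, which is the last day of the standstill period.
Adding 69 calendar days to 2029-05-09 gives 2029-07-17, which is the date acceleration becomes effective. 2029-07-17 is a Tuesday and is not a listed holiday, so no roll-forward applies.

2029-07-17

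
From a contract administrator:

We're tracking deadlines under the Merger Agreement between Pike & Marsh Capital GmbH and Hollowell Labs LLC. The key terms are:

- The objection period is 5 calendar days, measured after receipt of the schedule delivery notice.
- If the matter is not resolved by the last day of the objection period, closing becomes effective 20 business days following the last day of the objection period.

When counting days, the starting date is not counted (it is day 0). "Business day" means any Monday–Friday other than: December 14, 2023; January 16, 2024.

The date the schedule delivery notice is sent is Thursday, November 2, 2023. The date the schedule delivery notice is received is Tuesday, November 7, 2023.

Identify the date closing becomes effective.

December 8, 2023

The last day of the objection period: 5 calendar days after November 7, 2023 is November 12, 2023.
The date closing becomes effective: counting 20 business days from Sunday, November 12, 2023 (Nov 13, Nov 14, Nov 15, Nov 16, …, Dec 6, Dec 7, Dec 8, skipping weekends) reaches Friday, December 8, 2023.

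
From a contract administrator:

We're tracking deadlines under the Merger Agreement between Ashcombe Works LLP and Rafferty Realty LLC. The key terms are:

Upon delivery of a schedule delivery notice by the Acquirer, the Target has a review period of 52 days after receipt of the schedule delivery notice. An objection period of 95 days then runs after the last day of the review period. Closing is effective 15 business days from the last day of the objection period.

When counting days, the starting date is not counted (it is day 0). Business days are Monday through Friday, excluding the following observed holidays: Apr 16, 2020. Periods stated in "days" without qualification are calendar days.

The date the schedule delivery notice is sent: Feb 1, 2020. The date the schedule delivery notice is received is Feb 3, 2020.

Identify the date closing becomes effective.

Adding 52 calendar days to Feb 3, 2020 gives Mar 26, 2020, which is the last day of the review period.
The last day of the objection period: 95 calendar days after Mar 26, 2020 is Jun 29, 2020.
From Monday, Jun 29, 2020, 15 business days (Jun 30, Jul 1, Jul 2, Jul 3, …, Jul 16, Jul 17, Jul 20, skipping weekends) brings us to Monday, Jul 20, 2020, which is the date closing becomes effective.

Jul 20, 2020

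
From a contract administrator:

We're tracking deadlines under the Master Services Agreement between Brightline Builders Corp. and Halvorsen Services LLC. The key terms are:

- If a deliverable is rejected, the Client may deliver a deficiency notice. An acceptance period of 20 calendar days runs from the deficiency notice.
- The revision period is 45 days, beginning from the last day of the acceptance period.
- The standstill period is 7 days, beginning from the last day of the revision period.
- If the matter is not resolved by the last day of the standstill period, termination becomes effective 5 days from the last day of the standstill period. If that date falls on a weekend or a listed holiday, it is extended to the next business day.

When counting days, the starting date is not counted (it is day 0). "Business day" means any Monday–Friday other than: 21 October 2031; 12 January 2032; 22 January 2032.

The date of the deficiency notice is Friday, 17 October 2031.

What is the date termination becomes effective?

The last day of the acceptance period: 20 calendar days after 17 October 2031 is 6 November 2031.
Adding 45 calendar days to 6 November 2031 gives 21 December 2031, which is the last day of the revision period.
Adding 7 calendar days to 21 December 2031 gives 28 December 2031, which is the last day of the standstill period.
Adding 5 calendar days to 28 December 2031 gives 2 January 2032, which is the date termination becomes effective. 2 January 2032 is a Friday and is not a listed holiday, so no roll-forward applies.

2 January 2032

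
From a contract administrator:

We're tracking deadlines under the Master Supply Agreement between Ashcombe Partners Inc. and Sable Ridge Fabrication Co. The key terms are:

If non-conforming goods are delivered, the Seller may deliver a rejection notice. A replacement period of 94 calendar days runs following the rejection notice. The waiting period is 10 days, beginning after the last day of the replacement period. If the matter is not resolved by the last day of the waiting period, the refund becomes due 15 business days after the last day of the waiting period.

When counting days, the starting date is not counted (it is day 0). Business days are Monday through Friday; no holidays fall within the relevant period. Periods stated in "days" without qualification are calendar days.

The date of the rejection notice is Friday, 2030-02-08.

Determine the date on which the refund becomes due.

2030-06-13

The last day of the replacement period: 2030-02-08 + 94 days = 2030-05-13.
The last day of the waiting period: 10 calendar days after 2030-05-13 is 2030-05-23.
From Thursday, 2030-05-23, 15 business days (May 24, May 27, May 28, May 29, …, Jun 11, Jun 12, Jun 13, skipping weekends) brings us to Thursday, 2030-06-13, which is the date on which the refund becomes due.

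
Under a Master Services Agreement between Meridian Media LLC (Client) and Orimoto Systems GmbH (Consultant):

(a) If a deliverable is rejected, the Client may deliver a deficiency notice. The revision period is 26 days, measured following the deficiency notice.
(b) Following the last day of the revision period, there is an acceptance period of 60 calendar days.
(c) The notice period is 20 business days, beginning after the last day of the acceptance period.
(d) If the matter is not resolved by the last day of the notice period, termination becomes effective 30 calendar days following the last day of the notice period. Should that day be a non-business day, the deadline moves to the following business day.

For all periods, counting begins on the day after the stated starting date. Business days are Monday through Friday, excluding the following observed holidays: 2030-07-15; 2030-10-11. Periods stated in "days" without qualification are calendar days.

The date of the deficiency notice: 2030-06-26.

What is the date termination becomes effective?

2030-11-20

Adding 26 calendar days to 2030-06-26 gives 2030-07-22, which is the last day of the revision period.
The last day of the acceptance period: 60 calendar days after 2030-07-22 is 2030-09-20.
From Friday, 2030-09-20, 20 business days (Sep 23, Sep 24, Sep 25, Sep 26, …, Oct 17, Oct 18, Oct 21, skipping weekends and the listed holiday on Oct 11) brings us to Monday, 2030-10-21, which is the last day of the notice period.
The date termination becomes effective: 2030-10-21 + 30 days = 2030-11-20. 2030-11-20 is a Wednesday and is not a listed holiday, so no roll-forward applies.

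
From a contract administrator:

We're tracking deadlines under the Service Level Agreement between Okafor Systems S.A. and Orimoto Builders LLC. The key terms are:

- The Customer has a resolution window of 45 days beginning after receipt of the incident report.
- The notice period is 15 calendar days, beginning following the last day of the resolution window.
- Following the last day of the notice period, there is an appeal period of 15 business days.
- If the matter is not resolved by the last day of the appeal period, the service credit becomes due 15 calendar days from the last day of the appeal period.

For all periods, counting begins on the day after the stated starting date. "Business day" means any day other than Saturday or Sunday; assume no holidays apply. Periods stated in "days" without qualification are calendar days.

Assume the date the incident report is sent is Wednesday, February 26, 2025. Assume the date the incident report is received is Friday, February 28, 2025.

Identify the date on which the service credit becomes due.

June 4, 2025

Adding 45 calendar days to February 28, 2025 gives April 14, 2025, which is the last day of the resolution window.
The last day of the notice period: April 14, 2025 + 15 days = April 29, 2025.
The last day of the appeal period: counting 15 business days from Tuesday, April 29, 2025 (Apr 30, May 1, May 2, May 5, …, May 16, May 19, May 20, skipping weekends) reaches Tuesday, May 20, 2025.
The date on which the service credit becomes due: May 20, 2025 + 15 days = June 4, 2025.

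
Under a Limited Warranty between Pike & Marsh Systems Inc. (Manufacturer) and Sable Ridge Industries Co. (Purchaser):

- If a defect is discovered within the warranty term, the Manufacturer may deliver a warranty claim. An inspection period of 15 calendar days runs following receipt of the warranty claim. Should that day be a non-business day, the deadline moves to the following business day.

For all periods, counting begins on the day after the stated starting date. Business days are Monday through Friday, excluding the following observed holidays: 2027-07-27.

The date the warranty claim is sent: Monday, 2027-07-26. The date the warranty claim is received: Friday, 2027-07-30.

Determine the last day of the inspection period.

The last day of the inspection period: 2027-07-30 + 15 days = 2027-08-14. That falls on a Saturday, so it rolls to the next business day, Monday, 2027-08-16.

2027-08-16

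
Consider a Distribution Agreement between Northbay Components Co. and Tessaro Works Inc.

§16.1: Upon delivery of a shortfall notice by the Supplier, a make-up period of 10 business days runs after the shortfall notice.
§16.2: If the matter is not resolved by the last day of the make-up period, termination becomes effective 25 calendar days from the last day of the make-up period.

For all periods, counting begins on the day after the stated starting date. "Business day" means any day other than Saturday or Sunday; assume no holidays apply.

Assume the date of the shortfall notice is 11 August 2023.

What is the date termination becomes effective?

The last day of the make-up period: 10 business days after Friday, 11 August 2023, skipping weekends — Aug 14, Aug 15, Aug 16, Aug 17, Aug 18, Aug 21, Aug 22, Aug 23, Aug 24, Aug 25 — lands on Friday, 25 August 2023.
The date termination becomes effective: 25 August 2023 + 25 days = 19 September 2023.

19 September 2023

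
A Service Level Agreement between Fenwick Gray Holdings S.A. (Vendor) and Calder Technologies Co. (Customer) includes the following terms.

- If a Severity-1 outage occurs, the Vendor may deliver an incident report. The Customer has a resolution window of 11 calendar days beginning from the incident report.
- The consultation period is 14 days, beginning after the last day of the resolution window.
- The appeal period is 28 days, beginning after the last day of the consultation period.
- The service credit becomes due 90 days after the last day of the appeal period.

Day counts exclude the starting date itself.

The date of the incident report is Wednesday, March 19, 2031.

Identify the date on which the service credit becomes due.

Adding 11 calendar days to March 19, 2031 gives March 30, 2031, which is the last day of the resolution window.
The last day of the consultation period: 14 calendar days after March 30, 2031 is April 13, 2031.
The last day of the appeal period: 28 calendar days after April 13, 2031 is May 11, 2031.
The date on which the service credit becomes due: 90 calendar days after May 11, 2031 is August 9, 2031.

August 9, 2031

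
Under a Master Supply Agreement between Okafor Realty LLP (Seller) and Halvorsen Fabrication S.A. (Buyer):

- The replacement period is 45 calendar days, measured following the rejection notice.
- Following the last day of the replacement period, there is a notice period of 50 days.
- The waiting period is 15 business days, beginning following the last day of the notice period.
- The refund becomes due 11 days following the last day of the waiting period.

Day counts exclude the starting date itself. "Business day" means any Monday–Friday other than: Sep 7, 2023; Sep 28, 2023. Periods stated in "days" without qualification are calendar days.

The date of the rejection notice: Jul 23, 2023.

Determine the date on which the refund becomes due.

Nov 27, 2023

Adding 45 calendar days to Jul 23, 2023 gives Sep 6, 2023, which is the last day of the replacement period.
The last day of the notice period: Sep 6, 2023 + 50 days = Oct 26, 2023.
The last day of the waiting period: counting 15 business days from Thursday, Oct 26, 2023 (Oct 27, Oct 30, Oct 31, Nov 1, …, Nov 14, Nov 15, Nov 16, skipping weekends) reaches Thursday, Nov 16, 2023.
The date on which the refund becomes due: Nov 16, 2023 + 11 days = Nov 27, 2023.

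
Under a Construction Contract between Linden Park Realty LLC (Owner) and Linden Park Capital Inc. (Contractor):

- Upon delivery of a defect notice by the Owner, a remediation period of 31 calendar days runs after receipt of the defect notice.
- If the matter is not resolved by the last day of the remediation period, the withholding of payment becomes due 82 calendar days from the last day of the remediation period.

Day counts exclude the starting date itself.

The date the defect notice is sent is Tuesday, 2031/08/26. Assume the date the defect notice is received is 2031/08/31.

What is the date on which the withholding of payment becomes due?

2031/12/22

The last day of the remediation period: 2031/08/31 + 31 days = 2031/10/01.
Adding 82 calendar days to 2031/10/01 gives 2031/12/22, which is the date on which the withholding of payment becomes due.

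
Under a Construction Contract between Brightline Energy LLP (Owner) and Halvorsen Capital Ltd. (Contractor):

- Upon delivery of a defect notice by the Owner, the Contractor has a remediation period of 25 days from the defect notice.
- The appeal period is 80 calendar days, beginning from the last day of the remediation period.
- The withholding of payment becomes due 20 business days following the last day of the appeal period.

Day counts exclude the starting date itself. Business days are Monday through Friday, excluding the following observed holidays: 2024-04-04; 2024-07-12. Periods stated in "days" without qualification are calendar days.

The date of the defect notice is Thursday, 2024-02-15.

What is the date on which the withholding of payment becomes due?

Adding 25 calendar days to 2024-02-15 gives 2024-03-11, which is the last day of the remediation period.
The last day of the appeal period: 80 calendar days after 2024-03-11 is 2024-05-30.
The date on which the withholding of payment becomes due: 20 business days after Thursday, 2024-05-30, skipping weekends — May 31, Jun 3, Jun 4, Jun 5, …, Jun 25, Jun 26, Jun 27 — lands on Thursday, 2024-06-27.

2024-06-27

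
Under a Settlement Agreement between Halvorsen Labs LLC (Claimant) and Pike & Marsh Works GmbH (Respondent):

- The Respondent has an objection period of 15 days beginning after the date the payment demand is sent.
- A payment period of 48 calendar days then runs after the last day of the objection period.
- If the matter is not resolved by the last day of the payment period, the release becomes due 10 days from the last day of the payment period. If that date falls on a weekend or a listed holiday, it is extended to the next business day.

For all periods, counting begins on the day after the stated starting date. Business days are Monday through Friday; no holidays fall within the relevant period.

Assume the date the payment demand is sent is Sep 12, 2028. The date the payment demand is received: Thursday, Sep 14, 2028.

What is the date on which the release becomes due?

Nov 24, 2028

The last day of the objection period: Sep 12, 2028 + 15 days = Sep 27, 2028.
The last day of the payment period: 48 calendar days after Sep 27, 2028 is Nov 14, 2028.
The date on which the release becomes due: Nov 14, 2028 + 10 days = Nov 24, 2028. Nov 24, 2028 is a Friday, so no roll-forward applies.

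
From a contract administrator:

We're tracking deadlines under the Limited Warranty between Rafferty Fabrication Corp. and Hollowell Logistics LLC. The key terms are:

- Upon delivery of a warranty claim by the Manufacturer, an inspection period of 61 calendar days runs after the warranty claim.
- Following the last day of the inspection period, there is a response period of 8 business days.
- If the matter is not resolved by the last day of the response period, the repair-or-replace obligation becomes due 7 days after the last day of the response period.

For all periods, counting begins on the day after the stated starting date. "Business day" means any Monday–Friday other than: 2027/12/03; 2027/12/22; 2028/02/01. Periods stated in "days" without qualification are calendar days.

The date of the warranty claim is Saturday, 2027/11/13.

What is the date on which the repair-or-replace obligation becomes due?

2028/02/01

The last day of the inspection period: 2027/11/13 + 61 days = 2028/01/13.
From Thursday, 2028/01/13, 8 business days (Jan 14, Jan 17, Jan 18, Jan 19, Jan 20, Jan 21, Jan 24, Jan 25, skipping weekends) brings us to Tuesday, 2028/01/25, which is the last day of the response period.
Adding 7 calendar days to 2028/01/25 gives 2028/02/01, which is the date on which the repair-or-replace obligation becomes due.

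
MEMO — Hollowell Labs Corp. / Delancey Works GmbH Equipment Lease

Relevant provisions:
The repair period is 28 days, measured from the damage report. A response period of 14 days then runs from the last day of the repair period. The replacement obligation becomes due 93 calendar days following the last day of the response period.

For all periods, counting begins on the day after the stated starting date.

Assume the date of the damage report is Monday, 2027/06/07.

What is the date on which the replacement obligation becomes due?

2027/10/20

The last day of the repair period: 2027/06/07 + 28 days = 2027/07/05.
Adding 14 calendar days to 2027/07/05 gives 2027/07/19, which is the last day of the response period.
The date on which the replacement obligation becomes due: 93 calendar days after 2027/07/19 is 2027/10/20.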